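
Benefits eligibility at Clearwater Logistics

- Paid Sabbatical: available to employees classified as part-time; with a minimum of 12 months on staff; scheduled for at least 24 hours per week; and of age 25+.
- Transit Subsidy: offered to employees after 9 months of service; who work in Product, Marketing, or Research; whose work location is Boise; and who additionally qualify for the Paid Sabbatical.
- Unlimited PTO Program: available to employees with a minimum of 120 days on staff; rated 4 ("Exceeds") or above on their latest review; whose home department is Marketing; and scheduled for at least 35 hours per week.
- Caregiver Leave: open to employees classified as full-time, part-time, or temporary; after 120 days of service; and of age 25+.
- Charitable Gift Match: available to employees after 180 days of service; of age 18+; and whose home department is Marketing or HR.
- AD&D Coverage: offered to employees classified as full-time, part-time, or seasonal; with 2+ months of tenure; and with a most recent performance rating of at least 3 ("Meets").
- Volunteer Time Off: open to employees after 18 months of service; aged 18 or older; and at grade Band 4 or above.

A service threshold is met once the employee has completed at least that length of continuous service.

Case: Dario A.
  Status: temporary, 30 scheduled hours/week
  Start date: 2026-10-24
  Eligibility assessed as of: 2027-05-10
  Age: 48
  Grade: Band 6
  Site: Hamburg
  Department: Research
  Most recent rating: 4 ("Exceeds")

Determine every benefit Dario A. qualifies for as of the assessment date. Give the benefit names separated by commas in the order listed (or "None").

Service from 2026-10-24 to 2027-05-10: 198 days.
Paid Sabbatical — status temporary ✗ (requires part-time) → not eligible.
Transit Subsidy — service 198 days < 9 months (≈270 days) ✗ → not eligible.
Unlimited PTO Program — service 198 days ≥ 120 days ✓; rating 4 ≥ 4 ✓; dept Research ✗ → not eligible.
Caregiver Leave — status temporary ✓; service 198 days ≥ 120 days ✓; age 48 ≥ 25 ✓ → eligible.
Charitable Gift Match — service 198 days ≥ 180 days ✓; age 48 ≥ 18 ✓; dept Research ✗ → not eligible.
AD&D Coverage — status temporary ✗ (requires full-time, part-time, or seasonal) → not eligible.
Volunteer Time Off — service 198 days < 18 months (≈540 days) ✗ → not eligible.

Caregiver Leave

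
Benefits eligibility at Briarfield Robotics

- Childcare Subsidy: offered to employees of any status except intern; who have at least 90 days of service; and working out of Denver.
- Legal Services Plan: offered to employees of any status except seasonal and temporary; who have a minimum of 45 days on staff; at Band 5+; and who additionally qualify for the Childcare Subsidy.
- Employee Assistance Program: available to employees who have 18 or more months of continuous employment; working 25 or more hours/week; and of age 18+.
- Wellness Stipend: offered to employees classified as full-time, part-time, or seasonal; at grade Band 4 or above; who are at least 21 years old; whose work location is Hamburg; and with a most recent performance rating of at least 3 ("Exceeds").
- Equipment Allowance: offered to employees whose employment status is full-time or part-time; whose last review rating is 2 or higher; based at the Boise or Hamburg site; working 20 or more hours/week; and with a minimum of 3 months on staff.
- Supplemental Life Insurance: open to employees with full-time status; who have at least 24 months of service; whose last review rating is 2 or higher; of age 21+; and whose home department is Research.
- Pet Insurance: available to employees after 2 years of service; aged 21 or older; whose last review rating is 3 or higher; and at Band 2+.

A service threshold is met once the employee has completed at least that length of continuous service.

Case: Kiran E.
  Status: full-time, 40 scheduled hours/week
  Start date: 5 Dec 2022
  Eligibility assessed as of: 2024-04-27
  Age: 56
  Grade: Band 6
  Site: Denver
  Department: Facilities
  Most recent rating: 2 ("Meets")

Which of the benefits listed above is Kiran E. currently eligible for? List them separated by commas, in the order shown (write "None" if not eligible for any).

Childcare Subsidy, Legal Services Plan

Service from 5 Dec 2022 to 2024-04-27: 509 days.
Childcare Subsidy — status full-time ✓ (not excluded); service 509 days ≥ 90 days ✓; site Denver ✓ → eligible.
Legal Services Plan — status full-time ✓ (not excluded); service 509 days ≥ 45 days ✓; grade Band 6 ≥ Band 5 ✓; eligible for Childcare Subsidy ✓ → eligible.
Employee Assistance Program — service 509 days < 18 months (≈540 days) ✗ → not eligible.
Wellness Stipend — status full-time ✓; grade Band 6 ≥ Band 4 ✓; age 56 ≥ 21 ✓; site Denver ✗ (not Hamburg) → not eligible.
Equipment Allowance — status full-time ✓; rating 2 ≥ 2 ✓; site Denver ✗ (not Boise or Hamburg) → not eligible.
Supplemental Life Insurance — status full-time ✓; service 509 days < 24 months (≈720 days) ✗ → not eligible.
Pet Insurance — service 509 days < 2 years (≈730 days) ✗ → not eligible.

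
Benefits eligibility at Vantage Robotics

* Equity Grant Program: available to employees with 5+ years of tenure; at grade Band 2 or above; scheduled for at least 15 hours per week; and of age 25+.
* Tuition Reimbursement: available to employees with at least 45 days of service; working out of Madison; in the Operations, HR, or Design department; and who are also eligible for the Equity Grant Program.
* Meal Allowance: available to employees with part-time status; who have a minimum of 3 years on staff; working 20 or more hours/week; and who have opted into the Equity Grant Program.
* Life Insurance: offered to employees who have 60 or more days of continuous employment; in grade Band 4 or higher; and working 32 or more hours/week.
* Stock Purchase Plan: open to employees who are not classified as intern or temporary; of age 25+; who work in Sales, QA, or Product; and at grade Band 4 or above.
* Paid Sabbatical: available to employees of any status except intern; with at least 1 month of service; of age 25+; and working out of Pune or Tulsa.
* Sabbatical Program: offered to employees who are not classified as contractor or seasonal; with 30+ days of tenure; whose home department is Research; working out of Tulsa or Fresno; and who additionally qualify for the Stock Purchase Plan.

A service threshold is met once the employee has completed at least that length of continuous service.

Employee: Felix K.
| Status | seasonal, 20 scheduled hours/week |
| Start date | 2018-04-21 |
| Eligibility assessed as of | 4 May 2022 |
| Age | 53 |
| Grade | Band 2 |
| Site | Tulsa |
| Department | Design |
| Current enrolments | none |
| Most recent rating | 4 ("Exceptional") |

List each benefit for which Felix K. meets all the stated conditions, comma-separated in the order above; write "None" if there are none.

Paid Sabbatical

Service from 2018-04-21 to 4 May 2022: 1474 days.
Equity Grant Program — service 1474 days < 5 years (≈1825 days) ✗ → not eligible.
Tuition Reimbursement — service 1474 days ≥ 45 days ✓; site Tulsa ✗ (not Madison) → not eligible.
Meal Allowance — status seasonal ✗ (requires part-time) → not eligible.
Life Insurance — service 1474 days ≥ 60 days ✓; grade Band 2 < Band 4 ✗ → not eligible.
Stock Purchase Plan — status seasonal ✓ (not excluded); age 53 ≥ 25 ✓; dept Design ✗ → not eligible.
Paid Sabbatical — status seasonal ✓ (not excluded); service 1474 days ≥ 1 month (≈30 days) ✓; age 53 ≥ 25 ✓; site Tulsa ✓ → eligible.
Sabbatical Program — status seasonal ✗ (excluded) → not eligible.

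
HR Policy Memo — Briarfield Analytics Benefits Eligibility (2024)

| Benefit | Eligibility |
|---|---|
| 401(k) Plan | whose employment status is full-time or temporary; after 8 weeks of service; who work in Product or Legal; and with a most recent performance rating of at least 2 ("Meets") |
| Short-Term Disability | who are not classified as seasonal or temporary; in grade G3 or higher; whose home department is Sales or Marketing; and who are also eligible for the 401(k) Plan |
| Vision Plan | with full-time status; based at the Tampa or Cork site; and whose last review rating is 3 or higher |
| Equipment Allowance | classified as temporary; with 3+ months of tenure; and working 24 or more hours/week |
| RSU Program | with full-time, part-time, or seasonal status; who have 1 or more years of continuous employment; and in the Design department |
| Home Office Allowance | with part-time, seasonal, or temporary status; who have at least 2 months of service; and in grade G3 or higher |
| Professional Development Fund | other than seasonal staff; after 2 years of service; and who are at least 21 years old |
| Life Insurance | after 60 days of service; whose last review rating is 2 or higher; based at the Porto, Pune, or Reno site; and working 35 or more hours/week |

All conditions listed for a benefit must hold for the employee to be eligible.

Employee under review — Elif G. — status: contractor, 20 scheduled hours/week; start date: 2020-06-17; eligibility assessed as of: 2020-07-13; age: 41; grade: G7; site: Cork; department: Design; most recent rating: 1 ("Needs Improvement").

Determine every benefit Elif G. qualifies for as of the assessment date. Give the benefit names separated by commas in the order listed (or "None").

None

Service from 2020-06-17 to 2020-07-13: 26 days.
401(k) Plan — status contractor ✗ (requires full-time or temporary) → not eligible.
Short-Term Disability — status contractor ✓ (not excluded); grade G7 ≥ G3 ✓; dept Design ✗ → not eligible.
Vision Plan — status contractor ✗ (requires full-time) → not eligible.
Equipment Allowance — status contractor ✗ (requires temporary) → not eligible.
RSU Program — status contractor ✗ (requires full-time, part-time, or seasonal) → not eligible.
Home Office Allowance — status contractor ✗ (requires part-time, seasonal, or temporary) → not eligible.
Professional Development Fund — status contractor ✓ (not excluded); service 26 days < 2 years (≈730 days) ✗ → not eligible.
Life Insurance — service 26 days < 60 days ✗ → not eligible.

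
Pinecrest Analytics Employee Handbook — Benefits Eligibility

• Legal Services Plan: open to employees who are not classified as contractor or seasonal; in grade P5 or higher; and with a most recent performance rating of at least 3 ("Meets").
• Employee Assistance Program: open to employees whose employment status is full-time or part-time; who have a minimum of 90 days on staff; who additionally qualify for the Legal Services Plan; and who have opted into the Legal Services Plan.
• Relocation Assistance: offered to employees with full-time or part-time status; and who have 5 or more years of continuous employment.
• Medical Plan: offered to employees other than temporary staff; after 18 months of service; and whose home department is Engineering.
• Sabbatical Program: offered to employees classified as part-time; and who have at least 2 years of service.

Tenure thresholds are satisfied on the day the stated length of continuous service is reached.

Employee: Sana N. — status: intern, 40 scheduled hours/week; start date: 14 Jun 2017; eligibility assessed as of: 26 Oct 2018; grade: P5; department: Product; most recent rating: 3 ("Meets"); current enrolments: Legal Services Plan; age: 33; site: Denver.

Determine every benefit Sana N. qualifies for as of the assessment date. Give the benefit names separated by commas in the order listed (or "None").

Legal Services Plan

Service from 14 Jun 2017 to 26 Oct 2018: 499 days.
Legal Services Plan — status intern ✓ (not excluded); grade P5 ≥ P5 ✓; rating 3 ≥ 3 ✓ → eligible.
Employee Assistance Program — status intern ✗ (requires full-time or part-time) → not eligible.
Relocation Assistance — status intern ✗ (requires full-time or part-time) → not eligible.
Medical Plan — status intern ✓ (not excluded); service 499 days < 18 months (≈540 days) ✗ → not eligible.
Sabbatical Program — status intern ✗ (requires part-time) → not eligible.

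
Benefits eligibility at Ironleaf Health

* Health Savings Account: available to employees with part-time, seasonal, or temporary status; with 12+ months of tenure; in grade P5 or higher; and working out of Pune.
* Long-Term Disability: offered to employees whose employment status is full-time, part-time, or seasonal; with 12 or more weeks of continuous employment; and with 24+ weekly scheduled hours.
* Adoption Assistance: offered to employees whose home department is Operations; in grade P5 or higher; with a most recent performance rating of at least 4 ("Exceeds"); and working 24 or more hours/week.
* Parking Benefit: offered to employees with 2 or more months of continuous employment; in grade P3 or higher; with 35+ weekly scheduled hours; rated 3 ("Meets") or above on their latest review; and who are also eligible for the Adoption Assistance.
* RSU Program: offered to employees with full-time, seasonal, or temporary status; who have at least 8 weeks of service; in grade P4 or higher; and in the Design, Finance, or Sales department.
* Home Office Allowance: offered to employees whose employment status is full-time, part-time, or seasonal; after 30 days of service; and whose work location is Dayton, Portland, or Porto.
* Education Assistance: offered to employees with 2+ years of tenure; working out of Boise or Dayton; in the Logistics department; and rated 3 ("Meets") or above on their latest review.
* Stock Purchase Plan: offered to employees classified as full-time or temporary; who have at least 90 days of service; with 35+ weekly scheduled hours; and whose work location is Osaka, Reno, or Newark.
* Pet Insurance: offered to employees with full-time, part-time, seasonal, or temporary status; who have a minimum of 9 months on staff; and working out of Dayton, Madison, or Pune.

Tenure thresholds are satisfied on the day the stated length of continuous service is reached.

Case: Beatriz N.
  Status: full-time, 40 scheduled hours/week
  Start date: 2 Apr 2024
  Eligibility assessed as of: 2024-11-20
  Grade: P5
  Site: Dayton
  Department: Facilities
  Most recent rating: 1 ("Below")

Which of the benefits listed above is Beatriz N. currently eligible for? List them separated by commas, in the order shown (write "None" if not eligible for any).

Long-Term Disability, Home Office Allowance

Service from 2 Apr 2024 to 2024-11-20: 232 days.
Health Savings Account — status full-time ✗ (requires part-time, seasonal, or temporary) → not eligible.
Long-Term Disability — status full-time ✓; service 232 days ≥ 12 weeks (≈84 days) ✓; 40 hrs/wk ≥ 24 ✓ → eligible.
Adoption Assistance — dept Facilities ✗ → not eligible.
Parking Benefit — service 232 days ≥ 2 months (≈60 days) ✓; grade P5 ≥ P3 ✓; 40 hrs/wk ≥ 35 ✓; rating 1 < 3 ✗ → not eligible.
RSU Program — status full-time ✓; service 232 days ≥ 8 weeks (≈56 days) ✓; grade P5 ≥ P4 ✓; dept Facilities ✗ → not eligible.
Home Office Allowance — status full-time ✓; service 232 days ≥ 30 days ✓; site Dayton ✓ → eligible.
Education Assistance — service 232 days < 2 years (≈730 days) ✗ → not eligible.
Stock Purchase Plan — status full-time ✓; service 232 days ≥ 90 days ✓; 40 hrs/wk ≥ 35 ✓; site Dayton ✗ (not Osaka, Reno, or Newark) → not eligible.
Pet Insurance — status full-time ✓; service 232 days < 9 months (≈270 days) ✗ → not eligible.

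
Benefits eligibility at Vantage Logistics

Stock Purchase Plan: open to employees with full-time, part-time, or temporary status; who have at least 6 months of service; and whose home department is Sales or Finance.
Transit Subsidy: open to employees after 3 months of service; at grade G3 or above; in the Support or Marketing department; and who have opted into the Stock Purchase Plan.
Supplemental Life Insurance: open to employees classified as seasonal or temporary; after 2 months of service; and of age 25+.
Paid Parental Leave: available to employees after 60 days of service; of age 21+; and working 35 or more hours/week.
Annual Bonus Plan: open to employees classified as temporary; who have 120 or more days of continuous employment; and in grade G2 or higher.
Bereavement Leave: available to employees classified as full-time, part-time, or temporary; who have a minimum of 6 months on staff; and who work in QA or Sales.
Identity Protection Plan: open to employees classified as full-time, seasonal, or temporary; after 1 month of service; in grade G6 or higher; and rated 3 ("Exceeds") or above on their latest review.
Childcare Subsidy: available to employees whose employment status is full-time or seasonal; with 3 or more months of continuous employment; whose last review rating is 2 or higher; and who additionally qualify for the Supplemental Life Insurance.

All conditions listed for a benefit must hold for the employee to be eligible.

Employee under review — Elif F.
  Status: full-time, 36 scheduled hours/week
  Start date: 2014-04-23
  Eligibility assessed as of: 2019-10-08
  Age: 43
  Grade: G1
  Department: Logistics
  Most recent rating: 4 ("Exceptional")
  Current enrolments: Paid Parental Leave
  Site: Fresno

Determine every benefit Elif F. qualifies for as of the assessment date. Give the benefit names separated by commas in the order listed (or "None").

Service from 2014-04-23 to 2019-10-08: 1994 days.
Stock Purchase Plan — status full-time ✓; service 1994 days ≥ 6 months (≈180 days) ✓; dept Logistics ✗ → not eligible.
Transit Subsidy — service 1994 days ≥ 3 months (≈90 days) ✓; grade G1 < G3 ✗ → not eligible.
Supplemental Life Insurance — status full-time ✗ (requires seasonal or temporary) → not eligible.
Paid Parental Leave — service 1994 days ≥ 60 days ✓; age 43 ≥ 21 ✓; 36 hrs/wk ≥ 35 ✓ → eligible.
Annual Bonus Plan — status full-time ✗ (requires temporary) → not eligible.
Bereavement Leave — status full-time ✓; service 1994 days ≥ 6 months (≈180 days) ✓; dept Logistics ✗ → not eligible.
Identity Protection Plan — status full-time ✓; service 1994 days ≥ 1 month (≈30 days) ✓; grade G1 < G6 ✗ → not eligible.
Childcare Subsidy — status full-time ✓; service 1994 days ≥ 3 months (≈90 days) ✓; rating 4 ≥ 2 ✓; not eligible for Supplemental Life Insurance ✗ → not eligible.

Paid Parental Leave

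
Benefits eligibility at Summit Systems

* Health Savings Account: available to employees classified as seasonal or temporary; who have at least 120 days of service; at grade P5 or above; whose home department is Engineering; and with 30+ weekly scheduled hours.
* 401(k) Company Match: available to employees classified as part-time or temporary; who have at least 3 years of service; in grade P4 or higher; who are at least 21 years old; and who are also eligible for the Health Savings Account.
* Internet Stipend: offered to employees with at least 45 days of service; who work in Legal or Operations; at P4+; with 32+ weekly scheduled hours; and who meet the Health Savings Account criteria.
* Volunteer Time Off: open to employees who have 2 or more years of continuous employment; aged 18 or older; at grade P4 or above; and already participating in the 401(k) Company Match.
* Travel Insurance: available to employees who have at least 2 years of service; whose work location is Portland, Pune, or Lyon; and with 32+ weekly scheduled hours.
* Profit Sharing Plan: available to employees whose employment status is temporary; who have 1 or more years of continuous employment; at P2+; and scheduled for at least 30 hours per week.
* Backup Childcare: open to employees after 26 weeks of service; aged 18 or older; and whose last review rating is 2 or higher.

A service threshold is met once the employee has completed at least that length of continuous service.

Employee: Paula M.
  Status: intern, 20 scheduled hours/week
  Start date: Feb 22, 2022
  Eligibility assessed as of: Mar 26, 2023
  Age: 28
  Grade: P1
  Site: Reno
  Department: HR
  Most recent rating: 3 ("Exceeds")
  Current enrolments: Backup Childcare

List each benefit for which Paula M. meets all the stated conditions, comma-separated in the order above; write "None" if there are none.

Backup Childcare

Service from Feb 22, 2022 to Mar 26, 2023: 397 days.
Health Savings Account — status intern ✗ (requires seasonal or temporary) → not eligible.
401(k) Company Match — status intern ✗ (requires part-time or temporary) → not eligible.
Internet Stipend — service 397 days ≥ 45 days ✓; dept HR ✗ → not eligible.
Volunteer Time Off — service 397 days < 2 years (≈730 days) ✗ → not eligible.
Travel Insurance — service 397 days < 2 years (≈730 days) ✗ → not eligible.
Profit Sharing Plan — status intern ✗ (requires temporary) → not eligible.
Backup Childcare — service 397 days ≥ 26 weeks (≈182 days) ✓; age 28 ≥ 18 ✓; rating 3 ≥ 2 ✓ → eligible.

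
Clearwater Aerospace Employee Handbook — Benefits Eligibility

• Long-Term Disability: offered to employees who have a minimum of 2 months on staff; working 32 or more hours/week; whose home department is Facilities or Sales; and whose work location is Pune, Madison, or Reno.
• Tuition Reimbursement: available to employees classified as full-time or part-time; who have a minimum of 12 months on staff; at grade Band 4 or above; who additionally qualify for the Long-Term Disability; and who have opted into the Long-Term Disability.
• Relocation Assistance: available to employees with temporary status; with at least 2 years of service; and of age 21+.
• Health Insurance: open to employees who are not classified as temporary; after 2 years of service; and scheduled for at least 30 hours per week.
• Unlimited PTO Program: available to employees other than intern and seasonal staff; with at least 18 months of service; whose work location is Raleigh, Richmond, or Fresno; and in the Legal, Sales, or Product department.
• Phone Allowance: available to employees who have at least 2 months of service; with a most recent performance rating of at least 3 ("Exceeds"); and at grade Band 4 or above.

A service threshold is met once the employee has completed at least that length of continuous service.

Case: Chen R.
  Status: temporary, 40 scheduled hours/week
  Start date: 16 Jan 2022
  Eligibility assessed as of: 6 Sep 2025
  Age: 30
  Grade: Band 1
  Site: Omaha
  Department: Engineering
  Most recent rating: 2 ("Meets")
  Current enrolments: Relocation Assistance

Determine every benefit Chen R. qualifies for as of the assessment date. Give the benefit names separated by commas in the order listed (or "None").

Service from 16 Jan 2022 to 6 Sep 2025: 1329 days.
Long-Term Disability — service 1329 days ≥ 2 months (≈60 days) ✓; 40 hrs/wk ≥ 32 ✓; dept Engineering ✗ → not eligible.
Tuition Reimbursement — status temporary ✗ (requires full-time or part-time) → not eligible.
Relocation Assistance — status temporary ✓; service 1329 days ≥ 2 years (≈730 days) ✓; age 30 ≥ 21 ✓ → eligible.
Health Insurance — status temporary ✗ (excluded) → not eligible.
Unlimited PTO Program — status temporary ✓ (not excluded); service 1329 days ≥ 18 months (≈540 days) ✓; site Omaha ✗ (not Raleigh, Richmond, or Fresno) → not eligible.
Phone Allowance — service 1329 days ≥ 2 months (≈60 days) ✓; rating 2 < 3 ✗ → not eligible.

Relocation Assistance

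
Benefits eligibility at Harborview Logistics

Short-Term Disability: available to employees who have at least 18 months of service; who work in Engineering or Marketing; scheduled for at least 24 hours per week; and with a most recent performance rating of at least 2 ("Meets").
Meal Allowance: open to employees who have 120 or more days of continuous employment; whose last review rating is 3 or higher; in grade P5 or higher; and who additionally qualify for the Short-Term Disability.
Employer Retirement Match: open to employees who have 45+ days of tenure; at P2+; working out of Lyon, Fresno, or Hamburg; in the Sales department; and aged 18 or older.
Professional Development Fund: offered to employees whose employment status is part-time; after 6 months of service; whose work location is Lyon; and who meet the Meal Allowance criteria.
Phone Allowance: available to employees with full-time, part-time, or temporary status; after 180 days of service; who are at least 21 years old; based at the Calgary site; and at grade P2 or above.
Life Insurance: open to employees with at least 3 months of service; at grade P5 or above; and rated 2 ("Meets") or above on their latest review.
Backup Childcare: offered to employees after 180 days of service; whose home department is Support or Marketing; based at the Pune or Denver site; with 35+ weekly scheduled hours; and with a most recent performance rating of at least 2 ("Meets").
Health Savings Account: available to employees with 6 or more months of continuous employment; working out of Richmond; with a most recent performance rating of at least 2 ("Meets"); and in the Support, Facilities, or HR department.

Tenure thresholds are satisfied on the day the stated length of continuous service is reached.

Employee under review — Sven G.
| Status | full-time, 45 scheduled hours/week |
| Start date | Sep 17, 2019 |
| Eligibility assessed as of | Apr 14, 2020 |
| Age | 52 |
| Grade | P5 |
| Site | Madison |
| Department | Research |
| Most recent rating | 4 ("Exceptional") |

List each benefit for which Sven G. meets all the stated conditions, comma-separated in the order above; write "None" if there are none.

Service from Sep 17, 2019 to Apr 14, 2020: 210 days.
Short-Term Disability — service 210 days < 18 months (≈540 days) ✗ → not eligible.
Meal Allowance — service 210 days ≥ 120 days ✓; rating 4 ≥ 3 ✓; grade P5 ≥ P5 ✓; not eligible for Short-Term Disability ✗ → not eligible.
Employer Retirement Match — service 210 days ≥ 45 days ✓; grade P5 ≥ P2 ✓; site Madison ✗ (not Lyon, Fresno, or Hamburg) → not eligible.
Professional Development Fund — status full-time ✗ (requires part-time) → not eligible.
Phone Allowance — status full-time ✓; service 210 days ≥ 180 days ✓; age 52 ≥ 21 ✓; site Madison ✗ (not Calgary) → not eligible.
Life Insurance — service 210 days ≥ 3 months (≈90 days) ✓; grade P5 ≥ P5 ✓; rating 4 ≥ 2 ✓ → eligible.
Backup Childcare — service 210 days ≥ 180 days ✓; dept Research ✗ → not eligible.
Health Savings Account — service 210 days ≥ 6 months (≈180 days) ✓; site Madison ✗ (not Richmond) → not eligible.

Life Insurance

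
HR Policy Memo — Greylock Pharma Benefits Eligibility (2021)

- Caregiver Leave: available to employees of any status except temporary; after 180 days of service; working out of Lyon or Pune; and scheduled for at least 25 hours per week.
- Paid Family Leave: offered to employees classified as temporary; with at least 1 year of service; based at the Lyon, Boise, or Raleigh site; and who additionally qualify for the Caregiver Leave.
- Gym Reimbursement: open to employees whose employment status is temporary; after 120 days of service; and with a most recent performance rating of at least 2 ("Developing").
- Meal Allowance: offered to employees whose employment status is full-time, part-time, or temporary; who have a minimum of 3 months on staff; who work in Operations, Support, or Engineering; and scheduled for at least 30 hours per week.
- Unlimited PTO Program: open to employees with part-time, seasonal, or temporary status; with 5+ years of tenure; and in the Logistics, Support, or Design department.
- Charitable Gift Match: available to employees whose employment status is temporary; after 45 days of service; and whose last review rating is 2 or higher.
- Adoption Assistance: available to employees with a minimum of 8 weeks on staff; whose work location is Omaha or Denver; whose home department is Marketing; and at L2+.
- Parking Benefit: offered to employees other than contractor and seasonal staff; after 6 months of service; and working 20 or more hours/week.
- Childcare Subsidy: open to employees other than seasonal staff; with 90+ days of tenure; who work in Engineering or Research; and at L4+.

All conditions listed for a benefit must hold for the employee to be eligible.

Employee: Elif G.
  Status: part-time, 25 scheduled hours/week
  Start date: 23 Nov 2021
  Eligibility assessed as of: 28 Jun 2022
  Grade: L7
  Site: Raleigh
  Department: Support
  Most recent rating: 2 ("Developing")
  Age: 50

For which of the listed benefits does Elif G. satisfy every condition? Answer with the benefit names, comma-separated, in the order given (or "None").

Service from 23 Nov 2021 to 28 Jun 2022: 217 days.
Caregiver Leave — status part-time ✓ (not excluded); service 217 days ≥ 180 days ✓; site Raleigh ✗ (not Lyon or Pune) → not eligible.
Paid Family Leave — status part-time ✗ (requires temporary) → not eligible.
Gym Reimbursement — status part-time ✗ (requires temporary) → not eligible.
Meal Allowance — status part-time ✓; service 217 days ≥ 3 months (≈90 days) ✓; dept Support ✓; 25 hrs/wk < 30 ✗ → not eligible.
Unlimited PTO Program — status part-time ✓; service 217 days < 5 years (≈1825 days) ✗ → not eligible.
Charitable Gift Match — status part-time ✗ (requires temporary) → not eligible.
Adoption Assistance — service 217 days ≥ 8 weeks (≈56 days) ✓; site Raleigh ✗ (not Omaha or Denver) → not eligible.
Parking Benefit — status part-time ✓ (not excluded); service 217 days ≥ 6 months (≈180 days) ✓; 25 hrs/wk ≥ 20 ✓ → eligible.
Childcare Subsidy — status part-time ✓ (not excluded); service 217 days ≥ 90 days ✓; dept Support ✗ → not eligible.

Parking Benefit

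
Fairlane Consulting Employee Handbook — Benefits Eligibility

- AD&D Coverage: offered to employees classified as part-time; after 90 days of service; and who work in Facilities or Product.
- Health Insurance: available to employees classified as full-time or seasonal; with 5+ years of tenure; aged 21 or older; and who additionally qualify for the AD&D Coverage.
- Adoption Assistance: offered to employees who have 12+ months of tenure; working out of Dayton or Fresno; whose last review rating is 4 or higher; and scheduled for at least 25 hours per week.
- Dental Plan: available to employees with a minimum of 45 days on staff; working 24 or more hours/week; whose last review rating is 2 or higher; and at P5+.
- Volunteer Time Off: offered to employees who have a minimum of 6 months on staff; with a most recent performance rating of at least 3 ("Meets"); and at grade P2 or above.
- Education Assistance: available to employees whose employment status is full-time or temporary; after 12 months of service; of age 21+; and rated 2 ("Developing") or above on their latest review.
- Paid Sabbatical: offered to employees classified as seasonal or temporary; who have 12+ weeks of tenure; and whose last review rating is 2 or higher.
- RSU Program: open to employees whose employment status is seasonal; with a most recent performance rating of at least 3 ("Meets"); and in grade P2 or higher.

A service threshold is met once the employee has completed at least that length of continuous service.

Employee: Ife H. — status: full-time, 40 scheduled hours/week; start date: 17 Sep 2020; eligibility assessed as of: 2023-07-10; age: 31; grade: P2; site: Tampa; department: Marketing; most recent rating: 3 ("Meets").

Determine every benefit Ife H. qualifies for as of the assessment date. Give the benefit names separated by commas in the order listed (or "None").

Service from 17 Sep 2020 to 2023-07-10: 1026 days.
AD&D Coverage — status full-time ✗ (requires part-time) → not eligible.
Health Insurance — status full-time ✓; service 1026 days < 5 years (≈1825 days) ✗ → not eligible.
Adoption Assistance — service 1026 days ≥ 12 months (≈360 days) ✓; site Tampa ✗ (not Dayton or Fresno) → not eligible.
Dental Plan — service 1026 days ≥ 45 days ✓; 40 hrs/wk ≥ 24 ✓; rating 3 ≥ 2 ✓; grade P2 < P5 ✗ → not eligible.
Volunteer Time Off — service 1026 days ≥ 6 months (≈180 days) ✓; rating 3 ≥ 3 ✓; grade P2 ≥ P2 ✓ → eligible.
Education Assistance — status full-time ✓; service 1026 days ≥ 12 months (≈360 days) ✓; age 31 ≥ 21 ✓; rating 3 ≥ 2 ✓ → eligible.
Paid Sabbatical — status full-time ✗ (requires seasonal or temporary) → not eligible.
RSU Program — status full-time ✗ (requires seasonal) → not eligible.

Volunteer Time Off, Education Assistance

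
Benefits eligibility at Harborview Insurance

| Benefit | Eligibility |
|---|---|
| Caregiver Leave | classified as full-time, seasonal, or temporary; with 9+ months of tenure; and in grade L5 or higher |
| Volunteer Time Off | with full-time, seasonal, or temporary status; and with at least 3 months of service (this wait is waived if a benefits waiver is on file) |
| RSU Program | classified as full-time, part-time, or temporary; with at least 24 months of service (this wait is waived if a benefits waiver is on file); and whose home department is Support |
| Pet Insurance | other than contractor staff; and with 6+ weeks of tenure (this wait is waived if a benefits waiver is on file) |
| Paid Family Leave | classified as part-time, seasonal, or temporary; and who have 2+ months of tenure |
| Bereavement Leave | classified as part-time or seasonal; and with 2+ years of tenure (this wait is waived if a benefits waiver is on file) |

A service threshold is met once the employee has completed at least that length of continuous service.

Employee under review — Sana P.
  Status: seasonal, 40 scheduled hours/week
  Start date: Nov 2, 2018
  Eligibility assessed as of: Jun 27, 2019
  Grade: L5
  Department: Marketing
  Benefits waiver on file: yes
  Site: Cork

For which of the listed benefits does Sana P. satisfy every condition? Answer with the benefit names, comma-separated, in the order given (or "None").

Volunteer Time Off, Pet Insurance, Paid Family Leave, Bereavement Leave

Service from Nov 2, 2018 to Jun 27, 2019: 237 days.
Caregiver Leave — status seasonal ✓; service 237 days < 9 months (≈270 days) ✗ → not eligible.
Volunteer Time Off — status seasonal ✓; benefits waiver on file ✓ → eligible.
RSU Program — status seasonal ✗ (requires full-time, part-time, or temporary) → not eligible.
Pet Insurance — status seasonal ✓ (not excluded); benefits waiver on file ✓ → eligible.
Paid Family Leave — status seasonal ✓; service 237 days ≥ 2 months (≈60 days) ✓ → eligible.
Bereavement Leave — status seasonal ✓; benefits waiver on file ✓ → eligible.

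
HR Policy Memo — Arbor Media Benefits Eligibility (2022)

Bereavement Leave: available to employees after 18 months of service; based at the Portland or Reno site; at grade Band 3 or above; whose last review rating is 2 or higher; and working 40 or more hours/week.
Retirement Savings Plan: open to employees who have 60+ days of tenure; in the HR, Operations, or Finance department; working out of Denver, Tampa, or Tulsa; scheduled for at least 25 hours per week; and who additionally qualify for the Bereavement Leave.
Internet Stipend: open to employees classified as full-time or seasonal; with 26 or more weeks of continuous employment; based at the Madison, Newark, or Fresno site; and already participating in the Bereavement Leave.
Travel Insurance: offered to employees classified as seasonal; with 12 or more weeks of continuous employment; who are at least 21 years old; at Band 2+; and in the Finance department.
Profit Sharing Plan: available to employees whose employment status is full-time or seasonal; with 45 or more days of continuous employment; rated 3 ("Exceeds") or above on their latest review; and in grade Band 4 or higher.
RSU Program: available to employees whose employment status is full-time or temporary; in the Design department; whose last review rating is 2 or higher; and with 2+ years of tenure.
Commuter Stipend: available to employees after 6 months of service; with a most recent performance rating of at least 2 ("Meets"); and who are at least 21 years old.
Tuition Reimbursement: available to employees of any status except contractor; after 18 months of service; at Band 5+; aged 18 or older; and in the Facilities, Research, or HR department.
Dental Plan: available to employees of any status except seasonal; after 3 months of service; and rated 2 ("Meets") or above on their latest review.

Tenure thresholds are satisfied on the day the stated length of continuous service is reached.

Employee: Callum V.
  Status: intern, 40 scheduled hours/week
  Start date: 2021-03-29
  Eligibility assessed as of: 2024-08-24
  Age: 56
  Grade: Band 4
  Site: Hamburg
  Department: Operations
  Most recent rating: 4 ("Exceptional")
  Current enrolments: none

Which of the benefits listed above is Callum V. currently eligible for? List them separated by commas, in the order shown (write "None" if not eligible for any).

Commuter Stipend, Dental Plan

Service from 2021-03-29 to 2024-08-24: 1244 days.
Bereavement Leave — service 1244 days ≥ 18 months (≈540 days) ✓; site Hamburg ✗ (not Portland or Reno) → not eligible.
Retirement Savings Plan — service 1244 days ≥ 60 days ✓; dept Operations ✓; site Hamburg ✗ (not Denver, Tampa, or Tulsa) → not eligible.
Internet Stipend — status intern ✗ (requires full-time or seasonal) → not eligible.
Travel Insurance — status intern ✗ (requires seasonal) → not eligible.
Profit Sharing Plan — status intern ✗ (requires full-time or seasonal) → not eligible.
RSU Program — status intern ✗ (requires full-time or temporary) → not eligible.
Commuter Stipend — service 1244 days ≥ 6 months (≈180 days) ✓; rating 4 ≥ 2 ✓; age 56 ≥ 21 ✓ → eligible.
Tuition Reimbursement — status intern ✓ (not excluded); service 1244 days ≥ 18 months (≈540 days) ✓; grade Band 4 < Band 5 ✗ → not eligible.
Dental Plan — status intern ✓ (not excluded); service 1244 days ≥ 3 months (≈90 days) ✓; rating 4 ≥ 2 ✓ → eligible.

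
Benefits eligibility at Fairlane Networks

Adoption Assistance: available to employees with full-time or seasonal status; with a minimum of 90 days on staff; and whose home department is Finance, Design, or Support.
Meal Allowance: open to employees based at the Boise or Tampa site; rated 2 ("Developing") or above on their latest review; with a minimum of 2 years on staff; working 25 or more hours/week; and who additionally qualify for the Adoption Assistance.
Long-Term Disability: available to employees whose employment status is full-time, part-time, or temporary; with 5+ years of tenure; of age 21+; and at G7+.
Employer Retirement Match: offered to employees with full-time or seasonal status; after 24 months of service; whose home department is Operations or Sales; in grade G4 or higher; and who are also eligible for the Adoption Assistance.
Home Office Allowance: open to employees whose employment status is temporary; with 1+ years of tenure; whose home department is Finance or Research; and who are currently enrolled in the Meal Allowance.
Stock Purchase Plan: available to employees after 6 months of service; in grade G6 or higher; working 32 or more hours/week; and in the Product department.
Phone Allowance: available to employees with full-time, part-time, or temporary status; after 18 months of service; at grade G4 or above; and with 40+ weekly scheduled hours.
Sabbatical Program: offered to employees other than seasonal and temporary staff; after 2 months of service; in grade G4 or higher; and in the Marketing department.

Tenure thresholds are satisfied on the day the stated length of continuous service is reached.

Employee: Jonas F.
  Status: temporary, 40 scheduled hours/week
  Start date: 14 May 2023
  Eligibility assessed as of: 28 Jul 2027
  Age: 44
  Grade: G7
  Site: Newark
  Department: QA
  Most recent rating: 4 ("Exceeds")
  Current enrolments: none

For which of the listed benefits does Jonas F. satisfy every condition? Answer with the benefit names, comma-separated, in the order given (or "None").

Service from 14 May 2023 to 28 Jul 2027: 1536 days.
Adoption Assistance — status temporary ✗ (requires full-time or seasonal) → not eligible.
Meal Allowance — site Newark ✗ (not Boise or Tampa) → not eligible.
Long-Term Disability — status temporary ✓; service 1536 days < 5 years (≈1825 days) ✗ → not eligible.
Employer Retirement Match — status temporary ✗ (requires full-time or seasonal) → not eligible.
Home Office Allowance — status temporary ✓; service 1536 days ≥ 1 year (≈365 days) ✓; dept QA ✗ → not eligible.
Stock Purchase Plan — service 1536 days ≥ 6 months (≈180 days) ✓; grade G7 ≥ G6 ✓; 40 hrs/wk ≥ 32 ✓; dept QA ✗ → not eligible.
Phone Allowance — status temporary ✓; service 1536 days ≥ 18 months (≈540 days) ✓; grade G7 ≥ G4 ✓; 40 hrs/wk ≥ 40 ✓ → eligible.
Sabbatical Program — status temporary ✗ (excluded) → not eligible.

Phone Allowance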